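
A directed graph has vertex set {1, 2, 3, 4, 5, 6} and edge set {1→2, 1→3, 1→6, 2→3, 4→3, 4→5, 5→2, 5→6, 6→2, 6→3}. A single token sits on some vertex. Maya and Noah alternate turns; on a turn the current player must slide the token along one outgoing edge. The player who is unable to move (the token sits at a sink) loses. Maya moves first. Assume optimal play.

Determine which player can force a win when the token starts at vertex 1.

Work bottom-up. With no move the player to move loses. Otherwise the position is W if at least one move leads to an L position for the opponent, and L if every move leads to a W.
Every edge goes from a vertex to one that appears earlier in the order 3, 2, 6, 1, 5, 4, so processing vertices in that order labels each vertex after all of its successors.
3: no outgoing edge → L
2: can move to 3, which is L ⇒ W
6: can move to 3, which is L ⇒ W
1: can move to 3, which is L ⇒ W
5: moves to 6(W), 2(W); every one is W ⇒ L
4: can move to 5, which is L ⇒ W
From 1 Maya can move to 3, reaching an L position.

Maya wins.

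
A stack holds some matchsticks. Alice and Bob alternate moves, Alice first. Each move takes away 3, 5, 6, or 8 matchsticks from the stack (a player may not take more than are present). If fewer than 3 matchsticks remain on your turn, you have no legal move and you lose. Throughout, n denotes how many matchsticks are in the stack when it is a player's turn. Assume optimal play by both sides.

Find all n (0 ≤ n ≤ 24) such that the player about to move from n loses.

Compute win/loss labels from the base case upward. A position with no move is L. Any other position is W if it can reach an L in one move, else L.
n=0: no move → L
n=1: no move → L
n=2: no move → L
n=3: can move to 0, which is L ⇒ W
n=4: can move to 1, which is L ⇒ W
n=5: can move to 2, which is L ⇒ W
n=6: can move to 1, which is L ⇒ W
n=7: can move to 2, which is L ⇒ W
n=8: can move to 2, which is L ⇒ W
n=9: can move to 1, which is L ⇒ W
n=10: can move to 2, which is L ⇒ W
n=11: moves to 8(W), 6(W), 5(W), 3(W); every one is W ⇒ L
n=12: moves to 9(W), 7(W), 6(W), 4(W); every one is W ⇒ L
n=13: moves to 10(W), 8(W), 7(W), 5(W); every one is W ⇒ L
n=14: can move to 11, which is L ⇒ W
n=15: can move to 12, which is L ⇒ W
n=16: can move to 13, which is L ⇒ W
n=17: can move to 12, which is L ⇒ W
n=18: can move to 13, which is L ⇒ W
n=19: can move to 13, which is L ⇒ W
n=20: can move to 12, which is L ⇒ W
n=21: can move to 13, which is L ⇒ W
n=22: moves to 19(W), 17(W), 16(W), 14(W); every one is W ⇒ L
n=23: moves to 20(W), 18(W), 17(W), 15(W); every one is W ⇒ L
n=24: moves to 21(W), 19(W), 18(W), 16(W); every one is W ⇒ L
The losing starting values of n are exactly the entries labelled L in this table (9 of them).

0, 1, 2, 11, 12, 13, 22, 23, 24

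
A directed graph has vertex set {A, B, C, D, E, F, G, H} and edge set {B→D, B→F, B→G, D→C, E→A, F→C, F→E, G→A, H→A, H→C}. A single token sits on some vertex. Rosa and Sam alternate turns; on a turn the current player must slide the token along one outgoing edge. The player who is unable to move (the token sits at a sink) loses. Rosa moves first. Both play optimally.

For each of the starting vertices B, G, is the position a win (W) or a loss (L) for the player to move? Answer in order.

B: L, G: W

Build the W/L table. Terminal = L. A non-terminal position is W if it has a move to some L; otherwise it is L.
Every edge goes from a vertex to one that appears earlier in the order C, A, H, D, G, E, F, B, so processing vertices in that order labels each vertex after all of its successors.
C: no outgoing edge → L
A: no outgoing edge → L
H: →A(L), so W
D: →C(L), so W
G: →A(L), so W
E: →A(L), so W
F: →C(L), so W
B: →F(W), G(W), D(W) — all W, so L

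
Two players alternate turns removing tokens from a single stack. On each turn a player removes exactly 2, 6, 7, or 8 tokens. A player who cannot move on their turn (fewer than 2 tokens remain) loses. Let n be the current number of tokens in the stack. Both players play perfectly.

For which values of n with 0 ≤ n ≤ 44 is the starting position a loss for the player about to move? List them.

0, 1, 4, 5, 14, 15, 18, 19, 28, 29, 32, 33, 42, 43

Work bottom-up. With no move the player to move loses. Otherwise the position is W if at least one move leads to an L position for the opponent, and L if every move leads to a W.
n=0: no move → L
n=1: no move → L
n=2: W (go to 0, an L position)
n=3: W (go to 1, an L position)
n=4: L (sole option 2(W) is W)
n=5: L (sole option 3(W) is W)
n=6: W (go to 4, an L position)
n=7: W (go to 5, an L position)
n=8: W (go to 1, an L position)
n=9: W (go to 1, an L position)
n=10: W (go to 4, an L position)
n=11: W (go to 5, an L position)
n=12: W (go to 5, an L position)
n=13: W (go to 5, an L position)
n=14: L (options 12(W), 8(W), 7(W), 6(W) are all W)
n=15: L (options 13(W), 9(W), 8(W), 7(W) are all W)
n=16: W (go to 14, an L position)
n=17: W (go to 15, an L position)
n=18: L (options 16(W), 12(W), 11(W), 10(W) are all W)
n=19: L (options 17(W), 13(W), 12(W), 11(W) are all W)
n=20: W (go to 18, an L position)
n=21: W (go to 19, an L position)
n=22: W (go to 15, an L position)
n=23: W (go to 15, an L position)
n=24: W (go to 18, an L position)
n=25: W (go to 19, an L position)
n=26: W (go to 19, an L position)
n=27: W (go to 19, an L position)
n=28: L (options 26(W), 22(W), 21(W), 20(W) are all W)
n=29: L (options 27(W), 23(W), 22(W), 21(W) are all W)
n=30: W (go to 28, an L position)
n=31: W (go to 29, an L position)
n=32: L (options 30(W), 26(W), 25(W), 24(W) are all W)
n=33: L (options 31(W), 27(W), 26(W), 25(W) are all W)
n=34: W (go to 32, an L position)
n=35: W (go to 33, an L position)
n=36: W (go to 29, an L position)
n=37: W (go to 29, an L position)
n=38: W (go to 32, an L position)
n=39: W (go to 33, an L position)
n=40: W (go to 33, an L position)
n=41: W (go to 33, an L position)
n=42: L (options 40(W), 36(W), 35(W), 34(W) are all W)
n=43: L (options 41(W), 37(W), 36(W), 35(W) are all W)
n=44: W (go to 42, an L position)
Reading off the rows marked L gives the requested list; there are 14 such values of n.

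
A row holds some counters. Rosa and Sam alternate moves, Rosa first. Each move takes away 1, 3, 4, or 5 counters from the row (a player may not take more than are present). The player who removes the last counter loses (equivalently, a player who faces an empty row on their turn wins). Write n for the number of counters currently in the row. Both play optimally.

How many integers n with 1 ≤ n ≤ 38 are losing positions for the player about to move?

10

Compute win/loss labels from the base case upward. A position with no move is W. Any other position is W if it can reach an L in one move, else L.
n=0: no move; the opponent has just taken the last counter and therefore loses → W
n=1: only reaches 0(W), which is W → L
n=2: reaches L-position 1 → W
n=3: only reaches 2(W), 0(W), all W → L
n=4: reaches L-position 3 → W
n=5: reaches L-position 1 → W
n=6: reaches L-position 3 → W
n=7: reaches L-position 3 → W
n=8: reaches L-position 3 → W
n=9: only reaches 8(W), 6(W), 5(W), 4(W), all W → L
n=10: reaches L-position 9 → W
n=11: only reaches 10(W), 8(W), 7(W), 6(W), all W → L
n=12: reaches L-position 11 → W
n=13: reaches L-position 9 → W
n=14: reaches L-position 11 → W
n=15: reaches L-position 11 → W
n=16: reaches L-position 11 → W
n=17: only reaches 16(W), 14(W), 13(W), 12(W), all W → L
n=18: reaches L-position 17 → W
n=19: only reaches 18(W), 16(W), 15(W), 14(W), all W → L
n=20: reaches L-position 19 → W
n=21: reaches L-position 17 → W
n=22: reaches L-position 19 → W
n=23: reaches L-position 19 → W
n=24: reaches L-position 19 → W
n=25: only reaches 24(W), 22(W), 21(W), 20(W), all W → L
n=26: reaches L-position 25 → W
n=27: only reaches 26(W), 24(W), 23(W), 22(W), all W → L
n=28: reaches L-position 27 → W
n=29: reaches L-position 25 → W
n=30: reaches L-position 27 → W
n=31: reaches L-position 27 → W
n=32: reaches L-position 27 → W
n=33: only reaches 32(W), 30(W), 29(W), 28(W), all W → L
n=34: reaches L-position 33 → W
n=35: only reaches 34(W), 32(W), 31(W), 30(W), all W → L
n=36: reaches L-position 35 → W
n=37: reaches L-position 33 → W
n=38: reaches L-position 35 → W
L entries with 1 ≤ n ≤ 38 (the range starts at n=1): n = 1, 3, 9, 11, 17, 19, 25, 27, 33, 35; that makes 10.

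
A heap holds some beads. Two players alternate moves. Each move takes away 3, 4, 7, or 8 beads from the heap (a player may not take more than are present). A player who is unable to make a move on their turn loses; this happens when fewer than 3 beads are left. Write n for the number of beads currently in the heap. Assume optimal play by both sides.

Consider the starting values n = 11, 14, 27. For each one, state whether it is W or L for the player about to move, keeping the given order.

Classify positions by backward induction: terminal positions (no move available) are L. From any other position, the mover wins iff some move reaches an L.
n=0: no move → L
n=1: no move → L
n=2: no move → L
n=3: →0(L), so W
n=4: →1(L), so W
n=5: →2(L), so W
n=6: →2(L), so W
n=7: →0(L), so W
n=8: →1(L), so W
n=9: →2(L), so W
n=10: →2(L), so W
n=11: →8(W), 7(W), 4(W), 3(W) — all W, so L
n=12: →9(W), 8(W), 5(W), 4(W) — all W, so L
n=13: →10(W), 9(W), 6(W), 5(W) — all W, so L
n=14: →11(L), so W
n=15: →12(L), so W
n=16: →13(L), so W
n=17: →13(L), so W
n=18: →11(L), so W
n=19: →12(L), so W
n=20: →13(L), so W
n=21: →13(L), so W
n=22: →19(W), 18(W), 15(W), 14(W) — all W, so L
n=23: →20(W), 19(W), 16(W), 15(W) — all W, so L
n=24: →21(W), 20(W), 17(W), 16(W) — all W, so L
n=25: →22(L), so W
n=26: →23(L), so W
n=27: →24(L), so W

11: L, 14: W, 27: W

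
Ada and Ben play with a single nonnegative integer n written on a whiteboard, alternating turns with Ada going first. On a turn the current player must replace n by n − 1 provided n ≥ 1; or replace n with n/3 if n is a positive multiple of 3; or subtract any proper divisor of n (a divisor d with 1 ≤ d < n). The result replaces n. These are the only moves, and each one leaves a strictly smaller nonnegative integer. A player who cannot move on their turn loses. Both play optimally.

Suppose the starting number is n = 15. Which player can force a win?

Ada wins.

Build the W/L table. Terminal = L. A non-terminal position is W if it has a move to some L; otherwise it is L.
n=0: no move → L
n=1: →0(L), so W
n=2: →1(W) only, which is W, so L
n=3: →2(L), so W
n=4: →2(L), so W
n=5: →4(W) only, which is W, so L
n=6: →2(L), so W
n=7: →6(W) only, which is W, so L
n=8: →7(L), so W
n=9: →3(W), 6(W), 8(W) — all W, so L
n=10: →5(L), so W
n=11: →10(W) only, which is W, so L
n=12: →9(L), so W
n=13: →12(W) only, which is W, so L
n=14: →7(L), so W
n=15: →5(L), so W
The starting position 15 is W: Ada should move to 5, handing over an L position.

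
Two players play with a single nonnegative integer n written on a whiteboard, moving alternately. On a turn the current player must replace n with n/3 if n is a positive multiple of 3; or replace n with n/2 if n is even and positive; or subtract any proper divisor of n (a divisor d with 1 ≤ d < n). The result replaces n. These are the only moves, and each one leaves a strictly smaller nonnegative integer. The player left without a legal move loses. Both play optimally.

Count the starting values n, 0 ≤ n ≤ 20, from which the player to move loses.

Positions with no move are L. A position that does have a move is losing for the player to move precisely when every available move leads to a winning position for the opponent. Fill in the labels:
n=0: no move → L
n=1: no move → L
n=2: can move to 1, which is L ⇒ W
n=3: can move to 1, which is L ⇒ W
n=4: moves to 2(W), 3(W); every one is W ⇒ L
n=5: can move to 4, which is L ⇒ W
n=6: can move to 4, which is L ⇒ W
n=7: the only move is to 6(W), a W ⇒ L
n=8: can move to 4, which is L ⇒ W
n=9: moves to 3(W), 6(W), 8(W); every one is W ⇒ L
n=10: can move to 9, which is L ⇒ W
n=11: the only move is to 10(W), a W ⇒ L
n=12: can move to 4, which is L ⇒ W
n=13: the only move is to 12(W), a W ⇒ L
n=14: can move to 7, which is L ⇒ W
n=15: moves to 5(W), 10(W), 12(W), 14(W); every one is W ⇒ L
n=16: can move to 15, which is L ⇒ W
n=17: the only move is to 16(W), a W ⇒ L
n=18: can move to 9, which is L ⇒ W
n=19: the only move is to 18(W), a W ⇒ L
n=20: can move to 15, which is L ⇒ W
L entries with 0 ≤ n ≤ 20: n = 0, 1, 4, 7, 9, 11, 13, 15, 17, 19; that makes 10.

10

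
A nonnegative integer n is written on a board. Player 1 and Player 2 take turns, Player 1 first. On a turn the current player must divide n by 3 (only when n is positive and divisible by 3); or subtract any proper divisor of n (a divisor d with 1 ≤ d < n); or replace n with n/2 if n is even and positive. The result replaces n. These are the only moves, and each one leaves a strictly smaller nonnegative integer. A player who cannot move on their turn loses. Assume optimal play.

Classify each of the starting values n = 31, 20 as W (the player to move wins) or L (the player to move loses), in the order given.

Classify positions by backward induction: terminal positions (no move available) are L. From any other position, the mover wins iff some move reaches an L.
n=0: no move → L
n=1: no move → L
n=2: W (go to 1, an L position)
n=3: W (go to 1, an L position)
n=4: L (options 2(W), 3(W) are all W)
n=5: W (go to 4, an L position)
n=6: W (go to 4, an L position)
n=7: L (sole option 6(W) is W)
n=8: W (go to 4, an L position)
n=9: L (options 3(W), 6(W), 8(W) are all W)
n=10: W (go to 9, an L position)
n=11: L (sole option 10(W) is W)
n=12: W (go to 4, an L position)
n=13: L (sole option 12(W) is W)
n=14: W (go to 7, an L position)
n=15: L (options 5(W), 10(W), 12(W), 14(W) are all W)
n=16: W (go to 15, an L position)
n=17: L (sole option 16(W) is W)
n=18: W (go to 9, an L position)
n=19: L (sole option 18(W) is W)
n=20: W (go to 15, an L position)
n=21: W (go to 7, an L position)
n=22: W (go to 11, an L position)
n=23: L (sole option 22(W) is W)
n=24: W (go to 23, an L position)
n=25: L (options 20(W), 24(W) are all W)
n=26: W (go to 13, an L position)
n=27: W (go to 9, an L position)
n=28: L (options 14(W), 21(W), 24(W), 26(W), 27(W) are all W)
n=29: W (go to 28, an L position)
n=30: W (go to 15, an L position)
n=31: L (sole option 30(W) is W)

31: L, 20: W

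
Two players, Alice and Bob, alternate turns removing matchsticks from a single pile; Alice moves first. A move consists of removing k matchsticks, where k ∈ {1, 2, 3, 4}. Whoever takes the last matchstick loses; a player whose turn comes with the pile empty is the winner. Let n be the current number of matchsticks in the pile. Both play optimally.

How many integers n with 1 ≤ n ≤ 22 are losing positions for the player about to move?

Positions with no move are W. A position that does have a move is losing for the player to move precisely when every available move leads to a winning position for the opponent. Fill in the labels:
n=0: no move; the opponent has just taken the last matchstick and therefore loses → W
n=1: →0(W) only, which is W, so L
n=2: →1(L), so W
n=3: →1(L), so W
n=4: →1(L), so W
n=5: →1(L), so W
n=6: →5(W), 4(W), 3(W), 2(W) — all W, so L
n=7: →6(L), so W
n=8: →6(L), so W
n=9: →6(L), so W
n=10: →6(L), so W
n=11: →10(W), 9(W), 8(W), 7(W) — all W, so L
n=12: →11(L), so W
n=13: →11(L), so W
n=14: →11(L), so W
n=15: →11(L), so W
n=16: →15(W), 14(W), 13(W), 12(W) — all W, so L
n=17: →16(L), so W
n=18: →16(L), so W
n=19: →16(L), so W
n=20: →16(L), so W
n=21: →20(W), 19(W), 18(W), 17(W) — all W, so L
n=22: →21(L), so W
L entries with 1 ≤ n ≤ 22 (the range starts at n=1): n = 1, 6, 11, 16, 21; that makes 5.

5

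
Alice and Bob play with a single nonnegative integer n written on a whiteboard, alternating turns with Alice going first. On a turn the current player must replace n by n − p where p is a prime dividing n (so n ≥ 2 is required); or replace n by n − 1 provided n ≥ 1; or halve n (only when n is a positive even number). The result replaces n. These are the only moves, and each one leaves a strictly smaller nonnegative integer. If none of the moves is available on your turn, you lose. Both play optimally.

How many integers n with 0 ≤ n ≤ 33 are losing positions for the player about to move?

Classify positions by backward induction: terminal positions (no move available) are L. From any other position, the mover wins iff some move reaches an L.
n=0: no move → L
n=1: reaches L-position 0 → W
n=2: reaches L-position 0 → W
n=3: reaches L-position 0 → W
n=4: only reaches 2(W), 3(W), all W → L
n=5: reaches L-position 0 → W
n=6: reaches L-position 4 → W
n=7: reaches L-position 0 → W
n=8: reaches L-position 4 → W
n=9: only reaches 6(W), 8(W), all W → L
n=10: reaches L-position 9 → W
n=11: reaches L-position 0 → W
n=12: reaches L-position 9 → W
n=13: reaches L-position 0 → W
n=14: only reaches 7(W), 12(W), 13(W), all W → L
n=15: reaches L-position 14 → W
n=16: reaches L-position 14 → W
n=17: reaches L-position 0 → W
n=18: reaches L-position 9 → W
n=19: reaches L-position 0 → W
n=20: only reaches 10(W), 15(W), 18(W), 19(W), all W → L
n=21: reaches L-position 14 → W
n=22: reaches L-position 20 → W
n=23: reaches L-position 0 → W
n=24: only reaches 12(W), 21(W), 22(W), 23(W), all W → L
n=25: reaches L-position 20 → W
n=26: reaches L-position 24 → W
n=27: reaches L-position 24 → W
n=28: reaches L-position 14 → W
n=29: reaches L-position 0 → W
n=30: only reaches 15(W), 25(W), 27(W), 28(W), 29(W), all W → L
n=31: reaches L-position 0 → W
n=32: reaches L-position 30 → W
n=33: reaches L-position 30 → W
L entries with 0 ≤ n ≤ 33: n = 0, 4, 9, 14, 20, 24, 30; that makes 7.

7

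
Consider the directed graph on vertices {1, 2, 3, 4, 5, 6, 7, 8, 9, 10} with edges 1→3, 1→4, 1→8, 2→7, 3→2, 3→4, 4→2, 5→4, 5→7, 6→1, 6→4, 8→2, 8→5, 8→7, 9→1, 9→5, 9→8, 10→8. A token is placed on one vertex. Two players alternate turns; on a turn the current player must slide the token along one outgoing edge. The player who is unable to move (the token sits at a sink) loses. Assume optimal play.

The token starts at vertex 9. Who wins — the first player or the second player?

The second player wins.

Use the standard recursion: the mover loses at a terminal position; elsewhere, the mover wins exactly when some move hands the opponent an L position.
Every edge goes from a vertex to one that appears earlier in the order 7, 2, 4, 5, 8, 3, 1, 9, 6, 10, so processing vertices in that order labels each vertex after all of its successors.
7: no outgoing edge → L
2: →7(L), so W
4: →2(W) only, which is W, so L
5: →4(L), so W
8: →7(L), so W
3: →4(L), so W
1: →4(L), so W
9: →1(W), 8(W), 5(W) — all W, so L
6: →4(L), so W
10: →8(W) only, which is W, so L
The starting position 9 is L: whatever the player to move does, the opponent receives a W position.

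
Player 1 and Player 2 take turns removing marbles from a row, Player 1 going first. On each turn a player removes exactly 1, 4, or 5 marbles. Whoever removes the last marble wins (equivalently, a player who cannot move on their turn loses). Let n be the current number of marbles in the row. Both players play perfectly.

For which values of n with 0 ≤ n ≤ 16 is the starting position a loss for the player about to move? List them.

0, 2, 8, 10, 16

Compute win/loss labels from the base case upward. A position with no move is L. Any other position is W if it can reach an L in one move, else L.
n=0: no move → L
n=1: can move to 0, which is L ⇒ W
n=2: the only move is to 1(W), a W ⇒ L
n=3: can move to 2, which is L ⇒ W
n=4: can move to 0, which is L ⇒ W
n=5: can move to 0, which is L ⇒ W
n=6: can move to 2, which is L ⇒ W
n=7: can move to 2, which is L ⇒ W
n=8: moves to 7(W), 4(W), 3(W); every one is W ⇒ L
n=9: can move to 8, which is L ⇒ W
n=10: moves to 9(W), 6(W), 5(W); every one is W ⇒ L
n=11: can move to 10, which is L ⇒ W
n=12: can move to 8, which is L ⇒ W
n=13: can move to 8, which is L ⇒ W
n=14: can move to 10, which is L ⇒ W
n=15: can move to 10, which is L ⇒ W
n=16: moves to 15(W), 12(W), 11(W); every one is W ⇒ L
The losing starting values of n are exactly the entries labelled L in this table (5 of them).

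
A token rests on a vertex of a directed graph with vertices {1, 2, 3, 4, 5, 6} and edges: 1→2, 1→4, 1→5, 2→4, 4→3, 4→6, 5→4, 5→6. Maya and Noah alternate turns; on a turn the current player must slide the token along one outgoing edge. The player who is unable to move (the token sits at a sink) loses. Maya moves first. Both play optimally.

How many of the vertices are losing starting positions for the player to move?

Work bottom-up. With no move the player to move loses. Otherwise the position is W if at least one move leads to an L position for the opponent, and L if every move leads to a W.
Every edge goes from a vertex to one that appears earlier in the order 6, 3, 4, 5, 2, 1, so processing vertices in that order labels each vertex after all of its successors.
6: no outgoing edge → L
3: no outgoing edge → L
4: can move to 3, which is L ⇒ W
5: can move to 6, which is L ⇒ W
2: the only move is to 4(W), a W ⇒ L
1: can move to 2, which is L ⇒ W
The L vertices are 2, 3, 6; that is 3 in all.

3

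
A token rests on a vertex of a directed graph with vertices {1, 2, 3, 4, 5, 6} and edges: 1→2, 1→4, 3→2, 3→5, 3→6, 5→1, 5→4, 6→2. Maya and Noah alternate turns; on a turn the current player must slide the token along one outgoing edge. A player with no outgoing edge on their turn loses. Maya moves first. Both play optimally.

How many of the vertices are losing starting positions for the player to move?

Classify positions by backward induction: terminal positions (no move available) are L. From any other position, the mover wins iff some move reaches an L.
Every edge goes from a vertex to one that appears earlier in the order 4, 2, 6, 1, 5, 3, so processing vertices in that order labels each vertex after all of its successors.
4: no outgoing edge → L
2: no outgoing edge → L
6: W (go to 2, an L position)
1: W (go to 2, an L position)
5: W (go to 4, an L position)
3: W (go to 2, an L position)
The L vertices are 2, 4; that is 2 in all.

2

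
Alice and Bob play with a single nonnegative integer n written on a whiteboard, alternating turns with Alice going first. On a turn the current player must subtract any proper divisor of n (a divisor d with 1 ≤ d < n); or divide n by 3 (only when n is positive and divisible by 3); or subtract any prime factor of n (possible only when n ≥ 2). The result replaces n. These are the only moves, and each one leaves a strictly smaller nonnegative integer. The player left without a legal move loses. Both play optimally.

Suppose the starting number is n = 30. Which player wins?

Positions with no move are L. A position that does have a move is losing for the player to move precisely when every available move leads to a winning position for the opponent. Fill in the labels:
n=0: no move → L
n=1: no move → L
n=2: can move to 0, which is L ⇒ W
n=3: can move to 0, which is L ⇒ W
n=4: moves to 2(W), 3(W); every one is W ⇒ L
n=5: can move to 0, which is L ⇒ W
n=6: can move to 4, which is L ⇒ W
n=7: can move to 0, which is L ⇒ W
n=8: can move to 4, which is L ⇒ W
n=9: moves to 3(W), 6(W), 8(W); every one is W ⇒ L
n=10: can move to 9, which is L ⇒ W
n=11: can move to 0, which is L ⇒ W
n=12: can move to 4, which is L ⇒ W
n=13: can move to 0, which is L ⇒ W
n=14: moves to 7(W), 12(W), 13(W); every one is W ⇒ L
n=15: can move to 14, which is L ⇒ W
n=16: can move to 14, which is L ⇒ W
n=17: can move to 0, which is L ⇒ W
n=18: can move to 9, which is L ⇒ W
n=19: can move to 0, which is L ⇒ W
n=20: moves to 10(W), 15(W), 16(W), 18(W), 19(W); every one is W ⇒ L
n=21: can move to 14, which is L ⇒ W
n=22: can move to 20, which is L ⇒ W
n=23: can move to 0, which is L ⇒ W
n=24: can move to 20, which is L ⇒ W
n=25: can move to 20, which is L ⇒ W
n=26: moves to 13(W), 24(W), 25(W); every one is W ⇒ L
n=27: can move to 9, which is L ⇒ W
n=28: can move to 14, which is L ⇒ W
n=29: can move to 0, which is L ⇒ W
n=30: can move to 20, which is L ⇒ W
From 30 Alice can move to 20, reaching an L position.

Alice wins.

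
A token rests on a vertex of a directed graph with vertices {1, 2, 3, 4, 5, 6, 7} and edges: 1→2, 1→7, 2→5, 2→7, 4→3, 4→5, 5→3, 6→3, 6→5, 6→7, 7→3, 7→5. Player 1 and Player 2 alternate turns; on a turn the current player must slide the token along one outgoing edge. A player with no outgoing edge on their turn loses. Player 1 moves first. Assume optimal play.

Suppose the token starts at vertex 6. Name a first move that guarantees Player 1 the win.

Classify positions by backward induction: terminal positions (no move available) are L. From any other position, the mover wins iff some move reaches an L.
Every edge goes from a vertex to one that appears earlier in the order 3, 5, 7, 6, 2, 1, 4, so processing vertices in that order labels each vertex after all of its successors.
3: no outgoing edge → L
5: W (go to 3, an L position)
7: W (go to 3, an L position)
6: W (go to 3, an L position)
2: L (options 7(W), 5(W) are all W)
1: W (go to 2, an L position)
4: W (go to 3, an L position)
From 6, the L positions reachable in one move are: 3.

Move to 3.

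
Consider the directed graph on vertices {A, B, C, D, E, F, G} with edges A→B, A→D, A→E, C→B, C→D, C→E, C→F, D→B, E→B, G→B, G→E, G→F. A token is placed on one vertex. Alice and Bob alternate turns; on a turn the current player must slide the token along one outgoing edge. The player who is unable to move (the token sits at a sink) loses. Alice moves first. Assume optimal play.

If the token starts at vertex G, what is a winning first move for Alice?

Compute win/loss labels from the base case upward. A position with no move is L. Any other position is W if it can reach an L in one move, else L.
Every edge goes from a vertex to one that appears earlier in the order F, B, D, E, C, A, G, so processing vertices in that order labels each vertex after all of its successors.
F: no outgoing edge → L
B: no outgoing edge → L
D: →B(L), so W
E: →B(L), so W
C: →B(L), so W
A: →B(L), so W
G: →B(L), so W
From G, the L positions reachable in one move are: B, F. Any move reaching one of these is winning.

Move to B.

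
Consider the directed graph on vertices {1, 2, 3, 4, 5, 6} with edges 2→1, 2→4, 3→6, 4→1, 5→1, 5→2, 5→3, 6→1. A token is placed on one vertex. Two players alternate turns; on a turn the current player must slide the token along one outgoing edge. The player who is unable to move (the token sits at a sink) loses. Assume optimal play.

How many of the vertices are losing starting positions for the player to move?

Positions with no move are L. A position that does have a move is losing for the player to move precisely when every available move leads to a winning position for the opponent. Fill in the labels:
Every edge goes from a vertex to one that appears earlier in the order 1, 4, 6, 2, 3, 5, so processing vertices in that order labels each vertex after all of its successors.
1: no outgoing edge → L
4: can move to 1, which is L ⇒ W
6: can move to 1, which is L ⇒ W
2: can move to 1, which is L ⇒ W
3: the only move is to 6(W), a W ⇒ L
5: can move to 3, which is L ⇒ W
The L vertices are 1, 3; that is 2 in all.

2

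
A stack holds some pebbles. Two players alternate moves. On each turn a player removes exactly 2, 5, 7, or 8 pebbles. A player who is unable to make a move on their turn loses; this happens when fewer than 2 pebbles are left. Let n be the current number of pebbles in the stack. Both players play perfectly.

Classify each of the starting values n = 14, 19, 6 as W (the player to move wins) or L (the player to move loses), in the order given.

Label each position W (a win for the player to move) or L (a loss). A position with no legal move is L; any other position is W exactly when some move reaches an L, and L when every move reaches a W.
n=0: no move → L
n=1: no move → L
n=2: reaches L-position 0 → W
n=3: reaches L-position 1 → W
n=4: only reaches 2(W), which is W → L
n=5: reaches L-position 0 → W
n=6: reaches L-position 4 → W
n=7: reaches L-position 0 → W
n=8: reaches L-position 1 → W
n=9: reaches L-position 4 → W
n=10: only reaches 8(W), 5(W), 3(W), 2(W), all W → L
n=11: reaches L-position 4 → W
n=12: reaches L-position 10 → W
n=13: only reaches 11(W), 8(W), 6(W), 5(W), all W → L
n=14: only reaches 12(W), 9(W), 7(W), 6(W), all W → L
n=15: reaches L-position 13 → W
n=16: reaches L-position 14 → W
n=17: reaches L-position 10 → W
n=18: reaches L-position 13 → W
n=19: reaches L-position 14 → W

14: L, 19: W, 6: W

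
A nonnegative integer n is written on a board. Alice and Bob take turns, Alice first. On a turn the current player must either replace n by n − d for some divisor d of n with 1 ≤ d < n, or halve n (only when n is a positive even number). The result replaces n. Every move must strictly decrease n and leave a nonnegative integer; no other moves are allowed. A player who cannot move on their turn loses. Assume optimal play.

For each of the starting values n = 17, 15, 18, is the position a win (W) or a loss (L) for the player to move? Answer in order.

17: L, 15: L, 18: W

Build the W/L table. Terminal = L. A non-terminal position is W if it has a move to some L; otherwise it is L.
n=0: no move → L
n=1: no move → L
n=2: W (go to 1, an L position)
n=3: L (sole option 2(W) is W)
n=4: W (go to 3, an L position)
n=5: L (sole option 4(W) is W)
n=6: W (go to 3, an L position)
n=7: L (sole option 6(W) is W)
n=8: W (go to 7, an L position)
n=9: L (options 6(W), 8(W) are all W)
n=10: W (go to 5, an L position)
n=11: L (sole option 10(W) is W)
n=12: W (go to 9, an L position)
n=13: L (sole option 12(W) is W)
n=14: W (go to 7, an L position)
n=15: L (options 10(W), 12(W), 14(W) are all W)
n=16: W (go to 15, an L position)
n=17: L (sole option 16(W) is W)
n=18: W (go to 9, an L position)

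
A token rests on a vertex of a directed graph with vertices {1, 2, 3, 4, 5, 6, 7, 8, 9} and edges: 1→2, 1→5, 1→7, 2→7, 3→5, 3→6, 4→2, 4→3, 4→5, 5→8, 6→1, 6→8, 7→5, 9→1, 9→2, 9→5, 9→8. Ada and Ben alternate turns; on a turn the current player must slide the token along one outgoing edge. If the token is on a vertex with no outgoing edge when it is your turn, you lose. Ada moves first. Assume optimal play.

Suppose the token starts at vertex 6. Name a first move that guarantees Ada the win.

Move to 8.

Work bottom-up. With no move the player to move loses. Otherwise the position is W if at least one move leads to an L position for the opponent, and L if every move leads to a W.
Every edge goes from a vertex to one that appears earlier in the order 8, 5, 7, 2, 1, 6, 3, 9, 4, so processing vertices in that order labels each vertex after all of its successors.
8: no outgoing edge → L
5: W (go to 8, an L position)
7: L (sole option 5(W) is W)
2: W (go to 7, an L position)
1: W (go to 7, an L position)
6: W (go to 8, an L position)
3: L (options 6(W), 5(W) are all W)
9: W (go to 8, an L position)
4: W (go to 3, an L position)
From 6, the L positions reachable in one move are: 8.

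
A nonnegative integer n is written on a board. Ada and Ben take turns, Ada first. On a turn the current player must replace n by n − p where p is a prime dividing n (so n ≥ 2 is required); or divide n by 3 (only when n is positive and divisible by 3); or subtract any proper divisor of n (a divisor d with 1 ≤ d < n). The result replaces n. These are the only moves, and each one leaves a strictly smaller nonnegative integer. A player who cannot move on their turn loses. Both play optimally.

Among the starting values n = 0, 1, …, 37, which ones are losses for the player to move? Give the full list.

0, 1, 4, 9, 14, 20, 26, 32, 35

Compute win/loss labels from the base case upward. A position with no move is L. Any other position is W if it can reach an L in one move, else L.
n=0: no move → L
n=1: no move → L
n=2: W (go to 0, an L position)
n=3: W (go to 0, an L position)
n=4: L (options 2(W), 3(W) are all W)
n=5: W (go to 0, an L position)
n=6: W (go to 4, an L position)
n=7: W (go to 0, an L position)
n=8: W (go to 4, an L position)
n=9: L (options 3(W), 6(W), 8(W) are all W)
n=10: W (go to 9, an L position)
n=11: W (go to 0, an L position)
n=12: W (go to 4, an L position)
n=13: W (go to 0, an L position)
n=14: L (options 7(W), 12(W), 13(W) are all W)
n=15: W (go to 14, an L position)
n=16: W (go to 14, an L position)
n=17: W (go to 0, an L position)
n=18: W (go to 9, an L position)
n=19: W (go to 0, an L position)
n=20: L (options 10(W), 15(W), 16(W), 18(W), 19(W) are all W)
n=21: W (go to 14, an L position)
n=22: W (go to 20, an L position)
n=23: W (go to 0, an L position)
n=24: W (go to 20, an L position)
n=25: W (go to 20, an L position)
n=26: L (options 13(W), 24(W), 25(W) are all W)
n=27: W (go to 9, an L position)
n=28: W (go to 14, an L position)
n=29: W (go to 0, an L position)
n=30: W (go to 20, an L position)
n=31: W (go to 0, an L position)
n=32: L (options 16(W), 24(W), 28(W), 30(W), 31(W) are all W)
n=33: W (go to 32, an L position)
n=34: W (go to 32, an L position)
n=35: L (options 28(W), 30(W), 34(W) are all W)
n=36: W (go to 32, an L position)
n=37: W (go to 0, an L position)
Reading off the rows marked L gives the requested list; there are 9 such values of n.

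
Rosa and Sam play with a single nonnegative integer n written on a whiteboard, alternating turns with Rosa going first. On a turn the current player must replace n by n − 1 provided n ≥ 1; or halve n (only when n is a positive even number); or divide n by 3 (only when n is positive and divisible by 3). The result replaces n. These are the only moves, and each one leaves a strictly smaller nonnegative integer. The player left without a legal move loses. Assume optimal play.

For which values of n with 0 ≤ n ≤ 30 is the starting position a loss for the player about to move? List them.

Classify positions by backward induction: terminal positions (no move available) are L. From any other position, the mover wins iff some move reaches an L.
n=0: no move → L
n=1: can move to 0, which is L ⇒ W
n=2: the only move is to 1(W), a W ⇒ L
n=3: can move to 2, which is L ⇒ W
n=4: can move to 2, which is L ⇒ W
n=5: the only move is to 4(W), a W ⇒ L
n=6: can move to 2, which is L ⇒ W
n=7: the only move is to 6(W), a W ⇒ L
n=8: can move to 7, which is L ⇒ W
n=9: moves to 3(W), 8(W); every one is W ⇒ L
n=10: can move to 5, which is L ⇒ W
n=11: the only move is to 10(W), a W ⇒ L
n=12: can move to 11, which is L ⇒ W
n=13: the only move is to 12(W), a W ⇒ L
n=14: can move to 7, which is L ⇒ W
n=15: can move to 5, which is L ⇒ W
n=16: moves to 8(W), 15(W); every one is W ⇒ L
n=17: can move to 16, which is L ⇒ W
n=18: can move to 9, which is L ⇒ W
n=19: the only move is to 18(W), a W ⇒ L
n=20: can move to 19, which is L ⇒ W
n=21: can move to 7, which is L ⇒ W
n=22: can move to 11, which is L ⇒ W
n=23: the only move is to 22(W), a W ⇒ L
n=24: can move to 23, which is L ⇒ W
n=25: the only move is to 24(W), a W ⇒ L
n=26: can move to 13, which is L ⇒ W
n=27: can move to 9, which is L ⇒ W
n=28: moves to 14(W), 27(W); every one is W ⇒ L
n=29: can move to 28, which is L ⇒ W
n=30: moves to 10(W), 15(W), 29(W); every one is W ⇒ L
The losing starting values of n are exactly the entries labelled L in this table (13 of them).

0, 2, 5, 7, 9, 11, 13, 16, 19, 23, 25, 28, 30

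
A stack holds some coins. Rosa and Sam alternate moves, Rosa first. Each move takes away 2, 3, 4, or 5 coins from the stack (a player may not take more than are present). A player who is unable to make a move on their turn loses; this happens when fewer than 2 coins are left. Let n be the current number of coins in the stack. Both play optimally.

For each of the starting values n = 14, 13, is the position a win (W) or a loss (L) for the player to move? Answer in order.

14: L, 13: W

Positions with no move are L. A position that does have a move is losing for the player to move precisely when every available move leads to a winning position for the opponent. Fill in the labels:
n=0: no move → L
n=1: no move → L
n=2: →0(L), so W
n=3: →1(L), so W
n=4: →1(L), so W
n=5: →1(L), so W
n=6: →1(L), so W
n=7: →5(W), 4(W), 3(W), 2(W) — all W, so L
n=8: →6(W), 5(W), 4(W), 3(W) — all W, so L
n=9: →7(L), so W
n=10: →8(L), so W
n=11: →8(L), so W
n=12: →8(L), so W
n=13: →8(L), so W
n=14: →12(W), 11(W), 10(W), 9(W) — all W, so L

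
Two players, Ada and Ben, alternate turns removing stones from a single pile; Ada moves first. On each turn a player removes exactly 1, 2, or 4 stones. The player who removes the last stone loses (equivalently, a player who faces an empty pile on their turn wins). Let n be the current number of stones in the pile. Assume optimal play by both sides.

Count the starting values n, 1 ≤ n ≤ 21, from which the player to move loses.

7

Classify positions by backward induction: terminal positions (no move available) are W. From any other position, the mover wins iff some move reaches an L.
n=0: no move; the opponent has just taken the last stone and therefore loses → W
n=1: the only move is to 0(W), a W ⇒ L
n=2: can move to 1, which is L ⇒ W
n=3: can move to 1, which is L ⇒ W
n=4: moves to 3(W), 2(W), 0(W); every one is W ⇒ L
n=5: can move to 4, which is L ⇒ W
n=6: can move to 4, which is L ⇒ W
n=7: moves to 6(W), 5(W), 3(W); every one is W ⇒ L
n=8: can move to 7, which is L ⇒ W
n=9: can move to 7, which is L ⇒ W
n=10: moves to 9(W), 8(W), 6(W); every one is W ⇒ L
n=11: can move to 10, which is L ⇒ W
n=12: can move to 10, which is L ⇒ W
n=13: moves to 12(W), 11(W), 9(W); every one is W ⇒ L
n=14: can move to 13, which is L ⇒ W
n=15: can move to 13, which is L ⇒ W
n=16: moves to 15(W), 14(W), 12(W); every one is W ⇒ L
n=17: can move to 16, which is L ⇒ W
n=18: can move to 16, which is L ⇒ W
n=19: moves to 18(W), 17(W), 15(W); every one is W ⇒ L
n=20: can move to 19, which is L ⇒ W
n=21: can move to 19, which is L ⇒ W
L entries with 1 ≤ n ≤ 21 (the range starts at n=1): n = 1, 4, 7, 10, 13, 16, 19; that makes 7.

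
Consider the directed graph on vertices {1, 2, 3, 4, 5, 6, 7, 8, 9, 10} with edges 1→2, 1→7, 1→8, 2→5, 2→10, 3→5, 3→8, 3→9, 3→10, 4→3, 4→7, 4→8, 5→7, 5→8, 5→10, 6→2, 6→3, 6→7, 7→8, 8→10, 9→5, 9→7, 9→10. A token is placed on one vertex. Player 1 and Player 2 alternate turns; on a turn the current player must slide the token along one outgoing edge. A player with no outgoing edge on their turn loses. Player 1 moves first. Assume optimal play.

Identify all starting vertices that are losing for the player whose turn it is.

Compute win/loss labels from the base case upward. A position with no move is L. Any other position is W if it can reach an L in one move, else L.
Every edge goes from a vertex to one that appears earlier in the order 10, 8, 7, 5, 2, 1, 9, 3, 6, 4, so processing vertices in that order labels each vertex after all of its successors.
10: no outgoing edge → L
8: W (go to 10, an L position)
7: L (sole option 8(W) is W)
5: W (go to 7, an L position)
2: W (go to 10, an L position)
1: W (go to 7, an L position)
9: W (go to 7, an L position)
3: W (go to 10, an L position)
6: W (go to 7, an L position)
4: W (go to 7, an L position)
The losing starting vertices are exactly the entries labelled L in this table (2 of them).

7, 10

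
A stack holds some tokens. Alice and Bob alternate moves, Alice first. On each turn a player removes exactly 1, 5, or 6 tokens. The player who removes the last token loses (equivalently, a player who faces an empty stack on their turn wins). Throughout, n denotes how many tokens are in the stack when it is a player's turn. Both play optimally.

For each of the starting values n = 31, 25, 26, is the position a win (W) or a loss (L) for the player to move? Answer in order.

31: W, 25: L, 26: W

Compute win/loss labels from the base case upward. A position with no move is W. Any other position is W if it can reach an L in one move, else L.
n=0: no move; the opponent has just taken the last token and therefore loses → W
n=1: only reaches 0(W), which is W → L
n=2: reaches L-position 1 → W
n=3: only reaches 2(W), which is W → L
n=4: reaches L-position 3 → W
n=5: only reaches 4(W), 0(W), all W → L
n=6: reaches L-position 5 → W
n=7: reaches L-position 1 → W
n=8: reaches L-position 3 → W
n=9: reaches L-position 3 → W
n=10: reaches L-position 5 → W
n=11: reaches L-position 5 → W
n=12: only reaches 11(W), 7(W), 6(W), all W → L
n=13: reaches L-position 12 → W
n=14: only reaches 13(W), 9(W), 8(W), all W → L
n=15: reaches L-position 14 → W
n=16: only reaches 15(W), 11(W), 10(W), all W → L
n=17: reaches L-position 16 → W
n=18: reaches L-position 12 → W
n=19: reaches L-position 14 → W
n=20: reaches L-position 14 → W
n=21: reaches L-position 16 → W
n=22: reaches L-position 16 → W
n=23: only reaches 22(W), 18(W), 17(W), all W → L
n=24: reaches L-position 23 → W
n=25: only reaches 24(W), 20(W), 19(W), all W → L
n=26: reaches L-position 25 → W
n=27: only reaches 26(W), 22(W), 21(W), all W → L
n=28: reaches L-position 27 → W
n=29: reaches L-position 23 → W
n=30: reaches L-position 25 → W
n=31: reaches L-position 25 → W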